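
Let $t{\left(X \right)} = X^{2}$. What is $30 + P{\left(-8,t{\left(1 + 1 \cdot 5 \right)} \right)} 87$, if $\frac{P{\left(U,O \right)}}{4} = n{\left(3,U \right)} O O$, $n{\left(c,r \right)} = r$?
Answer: $-3608034$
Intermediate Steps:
$P{\left(U,O \right)} = 4 U O^{2}$ ($P{\left(U,O \right)} = 4 U O O = 4 O U O = 4 U O^{2}$)
$30 + P{\left(-8,t{\left(1 + 1 \cdot 5 \right)} \right)} 87 = 30 + 4 \left(-8\right) \left(\left(1 + 1 \cdot 5\right)^{2}\right)^{2} \cdot 87 = 30 + 4 \left(-8\right) \left(\left(1 + 5\right)^{2}\right)^{2} \cdot 87 = 30 + 4 \left(-8\right) \left(6^{2}\right)^{2} \cdot 87 = 30 + 4 \left(-8\right) 36^{2} \cdot 87 = 30 + 4 \left(-8\right) 1296 \cdot 87 = 30 - 3608064 = -3608034$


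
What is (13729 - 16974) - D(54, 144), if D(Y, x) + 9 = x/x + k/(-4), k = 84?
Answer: -3216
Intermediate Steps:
D(Y, x) = -29 (D(Y, x) = -9 + (x/x + 84/(-4)) = -9 + (1 + 84*(-¼)) = -9 + (1 - 21) = -9 - 20 = -29)
(13729 - 16974) - D(54, 144) = (13729 - 16974) - 1*(-29) = -3245 + 29 = -3216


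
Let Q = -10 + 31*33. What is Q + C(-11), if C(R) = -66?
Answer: 947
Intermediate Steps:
Q = 1013 (Q = -10 + 1023 = 1013)
Q + C(-11) = 1013 - 66 = 947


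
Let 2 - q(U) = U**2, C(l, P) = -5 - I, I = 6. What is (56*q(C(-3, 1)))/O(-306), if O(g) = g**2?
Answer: -98/1377 ≈ -0.071169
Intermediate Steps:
C(l, P) = -11 (C(l, P) = -5 - 1*6 = -5 - 6 = -11)
q(U) = 2 - U**2
(56*q(C(-3, 1)))/O(-306) = (56*(2 - 1*(-11)**2))/((-306)**2) = (56*(2 - 1*121))/93636 = (56*(2 - 121))*(1/93636) = (56*(-119))*(1/93636) = -6664*1/93636 = -98/1377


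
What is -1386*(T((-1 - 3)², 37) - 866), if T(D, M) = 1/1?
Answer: 1198890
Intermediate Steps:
T(D, M) = 1
-1386*(T((-1 - 3)², 37) - 866) = -1386*(1 - 866) = -1386*(-865) = 1198890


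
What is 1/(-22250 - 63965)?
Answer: -1/86215 ≈ -1.1599e-5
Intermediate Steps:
1/(-22250 - 63965) = 1/(-86215) = -1/86215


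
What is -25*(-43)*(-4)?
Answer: -4300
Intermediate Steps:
-25*(-43)*(-4) = 1075*(-4) = -4300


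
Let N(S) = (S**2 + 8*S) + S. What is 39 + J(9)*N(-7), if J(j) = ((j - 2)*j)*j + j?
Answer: -8025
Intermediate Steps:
N(S) = S**2 + 9*S
J(j) = j + j**2*(-2 + j) (J(j) = ((-2 + j)*j)*j + j = (j*(-2 + j))*j + j = j**2*(-2 + j) + j = j + j**2*(-2 + j))
39 + J(9)*N(-7) = 39 + (9*(1 + 9**2 - 2*9))*(-7*(9 - 7)) = 39 + (9*(1 + 81 - 18))*(-7*2) = 39 + (9*64)*(-14) = 39 + 576*(-14) = 39 - 8064 = -8025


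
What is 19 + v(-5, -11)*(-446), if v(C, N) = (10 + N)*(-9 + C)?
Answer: -6225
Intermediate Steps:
v(C, N) = (-9 + C)*(10 + N)
19 + v(-5, -11)*(-446) = 19 + (-90 - 9*(-11) + 10*(-5) - 5*(-11))*(-446) = 19 + (-90 + 99 - 50 + 55)*(-446) = 19 + 14*(-446) = 19 - 6244 = -6225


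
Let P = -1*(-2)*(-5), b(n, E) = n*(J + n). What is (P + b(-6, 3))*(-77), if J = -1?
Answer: -2464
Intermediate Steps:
b(n, E) = n*(-1 + n)
P = -10 (P = 2*(-5) = -10)
(P + b(-6, 3))*(-77) = (-10 - 6*(-1 - 6))*(-77) = (-10 - 6*(-7))*(-77) = (-10 + 42)*(-77) = 32*(-77) = -2464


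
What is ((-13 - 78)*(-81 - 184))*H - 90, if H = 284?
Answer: 6848570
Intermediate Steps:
((-13 - 78)*(-81 - 184))*H - 90 = ((-13 - 78)*(-81 - 184))*284 - 90 = -91*(-265)*284 - 90 = 24115*284 - 90 = 6848660 - 90 = 6848570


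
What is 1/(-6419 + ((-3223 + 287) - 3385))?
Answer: -1/12740 ≈ -7.8493e-5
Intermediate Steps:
1/(-6419 + ((-3223 + 287) - 3385)) = 1/(-6419 + (-2936 - 3385)) = 1/(-6419 - 6321) = 1/(-12740) = -1/12740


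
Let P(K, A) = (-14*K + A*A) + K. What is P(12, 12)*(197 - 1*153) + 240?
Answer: -288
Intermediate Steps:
P(K, A) = A² - 13*K (P(K, A) = (-14*K + A²) + K = (A² - 14*K) + K = A² - 13*K)
P(12, 12)*(197 - 1*153) + 240 = (12² - 13*12)*(197 - 1*153) + 240 = (144 - 156)*(197 - 153) + 240 = -12*44 + 240 = -528 + 240 = -288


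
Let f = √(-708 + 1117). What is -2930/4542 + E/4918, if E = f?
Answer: -1465/2271 + √409/4918 ≈ -0.64098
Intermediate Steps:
f = √409 ≈ 20.224
E = √409 ≈ 20.224
-2930/4542 + E/4918 = -2930/4542 + √409/4918 = -2930*1/4542 + √409*(1/4918) = -1465/2271 + √409/4918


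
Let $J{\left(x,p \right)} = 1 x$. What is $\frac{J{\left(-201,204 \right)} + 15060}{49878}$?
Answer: $\frac{1651}{5542} \approx 0.29791$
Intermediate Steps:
$J{\left(x,p \right)} = x$
$\frac{J{\left(-201,204 \right)} + 15060}{49878} = \frac{-201 + 15060}{49878} = 14859 \cdot \frac{1}{49878} = \frac{1651}{5542}$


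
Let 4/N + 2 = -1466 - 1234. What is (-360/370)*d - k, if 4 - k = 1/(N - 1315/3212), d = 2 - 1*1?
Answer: -488628220/65970593 ≈ -7.4068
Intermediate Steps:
N = -2/1351 (N = 4/(-2 + (-1466 - 1234)) = 4/(-2 - 2700) = 4/(-2702) = 4*(-1/2702) = -2/1351 ≈ -0.0014804)
d = 1 (d = 2 - 1 = 1)
k = 11471368/1782989 (k = 4 - 1/(-2/1351 - 1315/3212) = 4 - 1/(-1782989/4339412) = 4 - 1*(-4339412/1782989) = 4 + 4339412/1782989 = 11471368/1782989 ≈ 6.4338)
(-360/370)*d - k = -360/370*1 - 1*11471368/1782989 = -360*1/370*1 - 11471368/1782989 = -36/37*1 - 11471368/1782989 = -36/37 - 11471368/1782989 = -488628220/65970593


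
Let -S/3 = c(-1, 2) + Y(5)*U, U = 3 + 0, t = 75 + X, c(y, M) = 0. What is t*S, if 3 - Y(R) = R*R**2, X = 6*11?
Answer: 154818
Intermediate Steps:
X = 66
Y(R) = 3 - R**3 (Y(R) = 3 - R*R**2 = 3 - R**3)
t = 141 (t = 75 + 66 = 141)
U = 3
S = 1098 (S = -3*(0 + (3 - 1*5**3)*3) = -3*(0 + (3 - 1*125)*3) = -3*(0 + (3 - 125)*3) = -3*(0 - 122*3) = -3*(0 - 366) = -3*(-366) = 1098)
t*S = 141*1098 = 154818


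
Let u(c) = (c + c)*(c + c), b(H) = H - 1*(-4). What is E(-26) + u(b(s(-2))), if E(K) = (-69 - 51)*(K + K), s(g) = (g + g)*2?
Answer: 6304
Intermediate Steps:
s(g) = 4*g (s(g) = (2*g)*2 = 4*g)
b(H) = 4 + H (b(H) = H + 4 = 4 + H)
u(c) = 4*c² (u(c) = (2*c)*(2*c) = 4*c²)
E(K) = -240*K
E(-26) + u(b(s(-2))) = -240*(-26) + 4*(4 + 4*(-2))² = 6240 + 4*(4 - 8)² = 6240 + 4*(-4)² = 6240 + 4*16 = 6240 + 64 = 6304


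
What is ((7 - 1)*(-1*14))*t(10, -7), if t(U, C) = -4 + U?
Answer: -504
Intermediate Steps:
((7 - 1)*(-1*14))*t(10, -7) = ((7 - 1)*(-1*14))*(-4 + 10) = (6*(-14))*6 = -84*6 = -504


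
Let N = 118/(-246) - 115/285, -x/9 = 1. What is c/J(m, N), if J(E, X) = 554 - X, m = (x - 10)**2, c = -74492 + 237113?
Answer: 126681759/432254 ≈ 293.07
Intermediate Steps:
c = 162621
x = -9 (x = -9*1 = -9)
m = 361 (m = (-9 - 10)**2 = (-19)**2 = 361)
N = -688/779 (N = 118*(-1/246) - 115*1/285 = -59/123 - 23/57 = -688/779 ≈ -0.88318)
c/J(m, N) = 162621/(554 - 1*(-688/779)) = 162621/(554 + 688/779) = 162621/(432254/779) = 162621*(779/432254) = 126681759/432254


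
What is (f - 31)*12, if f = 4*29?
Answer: 1020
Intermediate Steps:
f = 116
(f - 31)*12 = (116 - 31)*12 = 85*12 = 1020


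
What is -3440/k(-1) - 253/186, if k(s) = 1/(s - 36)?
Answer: 23673827/186 ≈ 1.2728e+5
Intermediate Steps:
k(s) = 1/(-36 + s)
-3440/k(-1) - 253/186 = -3440/(1/(-36 - 1)) - 253/186 = -3440/(1/(-37)) - 253*1/186 = -3440/(-1/37) - 253/186 = -3440*(-37) - 253/186 = 127280 - 253/186 = 23673827/186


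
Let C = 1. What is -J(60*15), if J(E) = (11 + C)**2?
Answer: -144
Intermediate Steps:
J(E) = 144 (J(E) = (11 + 1)**2 = 12**2 = 144)
-J(60*15) = -1*144 = -144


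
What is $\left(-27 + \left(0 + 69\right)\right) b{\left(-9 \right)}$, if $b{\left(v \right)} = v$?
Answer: $-378$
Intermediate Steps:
$\left(-27 + \left(0 + 69\right)\right) b{\left(-9 \right)} = \left(-27 + \left(0 + 69\right)\right) \left(-9\right) = \left(-27 + 69\right) \left(-9\right) = 42 \left(-9\right) = -378$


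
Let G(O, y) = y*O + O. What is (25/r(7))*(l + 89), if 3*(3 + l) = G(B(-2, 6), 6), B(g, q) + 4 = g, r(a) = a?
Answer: 1800/7 ≈ 257.14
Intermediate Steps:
B(g, q) = -4 + g
G(O, y) = O + O*y (G(O, y) = O*y + O = O + O*y)
l = -17 (l = -3 + ((-4 - 2)*(1 + 6))/3 = -3 + (-6*7)/3 = -3 + (1/3)*(-42) = -3 - 14 = -17)
(25/r(7))*(l + 89) = (25/7)*(-17 + 89) = (25*(1/7))*72 = (25/7)*72 = 1800/7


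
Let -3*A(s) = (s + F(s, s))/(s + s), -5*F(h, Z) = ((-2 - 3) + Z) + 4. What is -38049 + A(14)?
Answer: -5326879/140 ≈ -38049.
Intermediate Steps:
F(h, Z) = ⅕ - Z/5 (F(h, Z) = -(((-2 - 3) + Z) + 4)/5 = -((-5 + Z) + 4)/5 = -(-1 + Z)/5 = ⅕ - Z/5)
A(s) = -(⅕ + 4*s/5)/(6*s) (A(s) = -(s + (⅕ - s/5))/(3*(s + s)) = -(⅕ + 4*s/5)/(3*(2*s)) = -(⅕ + 4*s/5)*1/(2*s)/3 = -(⅕ + 4*s/5)/(6*s))
-38049 + A(14) = -38049 + (1/30)*(-1 - 4*14)/14 = -38049 + (1/30)*(1/14)*(-1 - 56) = -38049 + (1/30)*(1/14)*(-57) = -38049 - 19/140 = -5326879/140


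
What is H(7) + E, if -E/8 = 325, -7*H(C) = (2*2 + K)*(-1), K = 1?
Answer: -18195/7 ≈ -2599.3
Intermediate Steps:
H(C) = 5/7 (H(C) = -(2*2 + 1)*(-1)/7 = -(4 + 1)*(-1)/7 = -5*(-1)/7 = -⅐*(-5) = 5/7)
E = -2600 (E = -8*325 = -2600)
H(7) + E = 5/7 - 2600 = -18195/7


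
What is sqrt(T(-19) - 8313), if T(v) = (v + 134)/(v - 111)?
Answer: I*sqrt(5620186)/26 ≈ 91.181*I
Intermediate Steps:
T(v) = (134 + v)/(-111 + v)
sqrt(T(-19) - 8313) = sqrt((134 - 19)/(-111 - 19) - 8313) = sqrt(115/(-130) - 8313) = sqrt(-1/130*115 - 8313) = sqrt(-23/26 - 8313) = sqrt(-216161/26) = I*sqrt(5620186)/26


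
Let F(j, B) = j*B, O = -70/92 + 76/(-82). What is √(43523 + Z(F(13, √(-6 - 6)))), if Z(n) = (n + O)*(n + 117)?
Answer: √(146895181874 + 10664300244*I*√3)/1886 ≈ 203.62 + 12.752*I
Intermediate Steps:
O = -3183/1886 (O = -70*1/92 + 76*(-1/82) = -35/46 - 38/41 = -3183/1886 ≈ -1.6877)
F(j, B) = B*j
Z(n) = (117 + n)*(-3183/1886 + n) (Z(n) = (n - 3183/1886)*(n + 117) = (-3183/1886 + n)*(117 + n) = (117 + n)*(-3183/1886 + n))
√(43523 + Z(F(13, √(-6 - 6)))) = √(43523 + (-372411/1886 + (√(-6 - 6)*13)² + 217479*(√(-6 - 6)*13)/1886)) = √(43523 + (-372411/1886 + (√(-12)*13)² + 217479*(√(-12)*13)/1886)) = √(43523 + (-372411/1886 + ((2*I*√3)*13)² + 217479*((2*I*√3)*13)/1886)) = √(43523 + (-372411/1886 + (26*I*√3)² + 217479*(26*I*√3)/1886)) = √(43523 + (-372411/1886 - 2028 + 2827227*I*√3/943)) = √(43523 + (-4197219/1886 + 2827227*I*√3/943)) = √(77887159/1886 + 2827227*I*√3/943)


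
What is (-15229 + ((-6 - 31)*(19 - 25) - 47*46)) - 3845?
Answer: -21014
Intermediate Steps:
(-15229 + ((-6 - 31)*(19 - 25) - 47*46)) - 3845 = (-15229 + (-37*(-6) - 2162)) - 3845 = (-15229 + (222 - 2162)) - 3845 = (-15229 - 1940) - 3845 = -17169 - 3845 = -21014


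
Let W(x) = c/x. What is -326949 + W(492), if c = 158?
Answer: -80429375/246 ≈ -3.2695e+5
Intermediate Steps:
W(x) = 158/x
-326949 + W(492) = -326949 + 158/492 = -326949 + 158*(1/492) = -326949 + 79/246 = -80429375/246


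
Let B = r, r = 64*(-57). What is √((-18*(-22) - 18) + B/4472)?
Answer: √117862914/559 ≈ 19.421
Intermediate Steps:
r = -3648
B = -3648
√((-18*(-22) - 18) + B/4472) = √((-18*(-22) - 18) - 3648/4472) = √((396 - 18) - 3648*1/4472) = √(378 - 456/559) = √(210846/559) = √117862914/559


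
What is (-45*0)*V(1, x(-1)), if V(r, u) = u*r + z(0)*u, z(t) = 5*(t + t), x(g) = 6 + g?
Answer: 0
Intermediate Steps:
z(t) = 10*t (z(t) = 5*(2*t) = 10*t)
V(r, u) = r*u (V(r, u) = u*r + (10*0)*u = r*u + 0*u = r*u + 0 = r*u)
(-45*0)*V(1, x(-1)) = (-45*0)*(1*(6 - 1)) = 0*(1*5) = 0*5 = 0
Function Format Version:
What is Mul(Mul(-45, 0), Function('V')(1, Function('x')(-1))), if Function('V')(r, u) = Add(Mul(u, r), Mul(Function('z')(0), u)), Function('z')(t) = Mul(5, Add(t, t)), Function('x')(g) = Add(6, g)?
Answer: 0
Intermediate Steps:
Function('z')(t) = Mul(10, t) (Function('z')(t) = Mul(5, Mul(2, t)) = Mul(10, t))
Function('V')(r, u) = Mul(r, u) (Function('V')(r, u) = Add(Mul(u, r), Mul(Mul(10, 0), u)) = Add(Mul(r, u), Mul(0, u)) = Add(Mul(r, u), 0) = Mul(r, u))
Mul(Mul(-45, 0), Function('V')(1, Function('x')(-1))) = Mul(Mul(-45, 0), Mul(1, Add(6, -1))) = Mul(0, Mul(1, 5)) = Mul(0, 5) = 0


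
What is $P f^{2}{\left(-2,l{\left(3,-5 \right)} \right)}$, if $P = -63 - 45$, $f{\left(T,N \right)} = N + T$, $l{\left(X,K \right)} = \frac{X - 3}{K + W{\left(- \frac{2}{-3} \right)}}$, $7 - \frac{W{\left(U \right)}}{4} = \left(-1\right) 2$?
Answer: $-432$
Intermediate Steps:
$W{\left(U \right)} = 36$ ($W{\left(U \right)} = 28 - 4 \left(\left(-1\right) 2\right) = 28 - -8 = 28 + 8 = 36$)
$l{\left(X,K \right)} = \frac{-3 + X}{36 + K}$ ($l{\left(X,K \right)} = \frac{X - 3}{K + 36} = \frac{-3 + X}{36 + K}$)
$P = -108$
$P f^{2}{\left(-2,l{\left(3,-5 \right)} \right)} = - 108 \left(\frac{-3 + 3}{36 - 5} - 2\right)^{2} = - 108 \left(\frac{1}{31} \cdot 0 - 2\right)^{2} = - 108 \left(0 - 2\right)^{2} = - 108 \left(-2\right)^{2} = \left(-108\right) 4 = -432$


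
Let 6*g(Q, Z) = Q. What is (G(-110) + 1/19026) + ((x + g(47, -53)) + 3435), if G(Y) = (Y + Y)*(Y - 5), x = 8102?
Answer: 350504900/9513 ≈ 36845.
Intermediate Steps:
g(Q, Z) = Q/6
G(Y) = 2*Y*(-5 + Y) (G(Y) = (2*Y)*(-5 + Y) = 2*Y*(-5 + Y))
(G(-110) + 1/19026) + ((x + g(47, -53)) + 3435) = (2*(-110)*(-5 - 110) + 1/19026) + ((8102 + (⅙)*47) + 3435) = (2*(-110)*(-115) + 1/19026) + ((8102 + 47/6) + 3435) = (25300 + 1/19026) + (48659/6 + 3435) = 481357801/19026 + 69269/6 = 350504900/9513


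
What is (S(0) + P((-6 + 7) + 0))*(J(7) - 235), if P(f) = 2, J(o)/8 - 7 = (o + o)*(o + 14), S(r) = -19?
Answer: -36941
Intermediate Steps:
J(o) = 56 + 16*o*(14 + o) (J(o) = 56 + 8*((o + o)*(o + 14)) = 56 + 8*((2*o)*(14 + o)) = 56 + 8*(2*o*(14 + o)) = 56 + 16*o*(14 + o))
(S(0) + P((-6 + 7) + 0))*(J(7) - 235) = (-19 + 2)*((56 + 16*7² + 224*7) - 235) = -17*((56 + 16*49 + 1568) - 235) = -17*((56 + 784 + 1568) - 235) = -17*(2408 - 235) = -17*2173 = -36941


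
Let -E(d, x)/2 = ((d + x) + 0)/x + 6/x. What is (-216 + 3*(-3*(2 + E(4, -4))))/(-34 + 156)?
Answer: -261/122 ≈ -2.1393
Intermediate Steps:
E(d, x) = -12/x - 2*(d + x)/x (E(d, x) = -2*(((d + x) + 0)/x + 6/x) = -2*((d + x)/x + 6/x) = -2*(6/x + (d + x)/x) = -12/x - 2*(d + x)/x)
(-216 + 3*(-3*(2 + E(4, -4))))/(-34 + 156) = (-216 + 3*(-3*(2 + 2*(-6 - 1*4 - 1*(-4))/(-4))))/(-34 + 156) = (-216 + 3*(-3*(2 + 2*(-¼)*(-6 - 4 + 4))))/122 = (-216 + 3*(-3*(2 + 2*(-¼)*(-6))))*(1/122) = (-216 + 3*(-3*(2 + 3)))*(1/122) = (-216 + 3*(-3*5))*(1/122) = (-216 + 3*(-15))*(1/122) = (-216 - 45)*(1/122) = -261*1/122 = -261/122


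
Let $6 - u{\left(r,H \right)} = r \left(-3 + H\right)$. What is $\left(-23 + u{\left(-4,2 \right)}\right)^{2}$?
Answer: $441$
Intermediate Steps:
$u{\left(r,H \right)} = 6 - r \left(-3 + H\right)$
$\left(-23 + u{\left(-4,2 \right)}\right)^{2} = \left(-23 + \left(6 + 3 \left(-4\right) - 2 \left(-4\right)\right)\right)^{2} = \left(-23 + \left(6 - 12 + 8\right)\right)^{2} = \left(-23 + 2\right)^{2} = \left(-21\right)^{2} = 441$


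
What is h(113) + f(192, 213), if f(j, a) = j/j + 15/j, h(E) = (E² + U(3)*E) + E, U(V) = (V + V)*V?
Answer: 954693/64 ≈ 14917.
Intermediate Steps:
U(V) = 2*V² (U(V) = (2*V)*V = 2*V²)
h(E) = E² + 19*E (h(E) = (E² + (2*3²)*E) + E = (E² + (2*9)*E) + E = (E² + 18*E) + E = E² + 19*E)
f(j, a) = 1 + 15/j
h(113) + f(192, 213) = 113*(19 + 113) + (15 + 192)/192 = 113*132 + (1/192)*207 = 14916 + 69/64 = 954693/64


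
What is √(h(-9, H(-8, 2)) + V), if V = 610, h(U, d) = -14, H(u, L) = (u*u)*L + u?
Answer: 2*√149 ≈ 24.413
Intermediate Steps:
H(u, L) = u + L*u² (H(u, L) = u²*L + u = L*u² + u = u + L*u²)
√(h(-9, H(-8, 2)) + V) = √(-14 + 610) = √596 = 2*√149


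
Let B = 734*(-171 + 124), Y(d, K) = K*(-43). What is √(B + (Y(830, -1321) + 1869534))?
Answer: √1891839 ≈ 1375.4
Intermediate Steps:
Y(d, K) = -43*K
B = -34498 (B = 734*(-47) = -34498)
√(B + (Y(830, -1321) + 1869534)) = √(-34498 + (-43*(-1321) + 1869534)) = √(-34498 + (56803 + 1869534)) = √(-34498 + 1926337) = √1891839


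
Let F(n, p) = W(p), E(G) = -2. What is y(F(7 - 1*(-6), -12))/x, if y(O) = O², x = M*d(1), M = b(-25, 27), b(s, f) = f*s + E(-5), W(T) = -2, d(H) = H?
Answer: -4/677 ≈ -0.0059084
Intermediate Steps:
b(s, f) = -2 + f*s (b(s, f) = f*s - 2 = -2 + f*s)
F(n, p) = -2
M = -677 (M = -2 + 27*(-25) = -2 - 675 = -677)
x = -677 (x = -677*1 = -677)
y(F(7 - 1*(-6), -12))/x = (-2)²/(-677) = 4*(-1/677) = -4/677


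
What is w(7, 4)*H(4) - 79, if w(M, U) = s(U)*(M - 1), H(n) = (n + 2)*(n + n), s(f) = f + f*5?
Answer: 6833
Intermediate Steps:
s(f) = 6*f (s(f) = f + 5*f = 6*f)
H(n) = 2*n*(2 + n) (H(n) = (2 + n)*(2*n) = 2*n*(2 + n))
w(M, U) = 6*U*(-1 + M) (w(M, U) = (6*U)*(M - 1) = (6*U)*(-1 + M) = 6*U*(-1 + M))
w(7, 4)*H(4) - 79 = (6*4*(-1 + 7))*(2*4*(2 + 4)) - 79 = (6*4*6)*(2*4*6) - 79 = 144*48 - 79 = 6912 - 79 = 6833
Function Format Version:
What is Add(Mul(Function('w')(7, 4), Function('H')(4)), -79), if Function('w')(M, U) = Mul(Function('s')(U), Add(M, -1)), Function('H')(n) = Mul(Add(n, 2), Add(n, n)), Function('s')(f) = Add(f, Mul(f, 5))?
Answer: 6833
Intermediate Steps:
Function('s')(f) = Mul(6, f) (Function('s')(f) = Add(f, Mul(5, f)) = Mul(6, f))
Function('H')(n) = Mul(2, n, Add(2, n)) (Function('H')(n) = Mul(Add(2, n), Mul(2, n)) = Mul(2, n, Add(2, n)))
Function('w')(M, U) = Mul(6, U, Add(-1, M)) (Function('w')(M, U) = Mul(Mul(6, U), Add(M, -1)) = Mul(Mul(6, U), Add(-1, M)) = Mul(6, U, Add(-1, M)))
Add(Mul(Function('w')(7, 4), Function('H')(4)), -79) = Add(Mul(Mul(6, 4, Add(-1, 7)), Mul(2, 4, Add(2, 4))), -79) = Add(Mul(Mul(6, 4, 6), Mul(2, 4, 6)), -79) = Add(Mul(144, 48), -79) = Add(6912, -79) = 6833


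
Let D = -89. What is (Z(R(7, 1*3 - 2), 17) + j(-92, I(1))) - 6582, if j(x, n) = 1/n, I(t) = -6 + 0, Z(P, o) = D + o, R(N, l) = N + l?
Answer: -39925/6 ≈ -6654.2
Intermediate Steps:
Z(P, o) = -89 + o
I(t) = -6
(Z(R(7, 1*3 - 2), 17) + j(-92, I(1))) - 6582 = ((-89 + 17) + 1/(-6)) - 6582 = (-72 - ⅙) - 6582 = -433/6 - 6582 = -39925/6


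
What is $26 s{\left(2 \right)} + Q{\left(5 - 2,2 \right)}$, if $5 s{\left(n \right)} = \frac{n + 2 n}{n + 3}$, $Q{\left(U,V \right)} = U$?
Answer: $\frac{231}{25} \approx 9.24$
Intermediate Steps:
$s{\left(n \right)} = \frac{3 n}{5 \left(3 + n\right)}$ ($s{\left(n \right)} = \frac{\left(n + 2 n\right) \frac{1}{n + 3}}{5} = \frac{3 n \frac{1}{3 + n}}{5} = \frac{3 n}{5 \left(3 + n\right)}$)
$26 s{\left(2 \right)} + Q{\left(5 - 2,2 \right)} = 26 \cdot \frac{3}{5} \cdot 2 \frac{1}{3 + 2} + \left(5 - 2\right) = 26 \cdot \frac{3}{5} \cdot 2 \cdot \frac{1}{5} + 3 = 26 \cdot \frac{6}{25} + 3 = \frac{156}{25} + 3 = \frac{231}{25}$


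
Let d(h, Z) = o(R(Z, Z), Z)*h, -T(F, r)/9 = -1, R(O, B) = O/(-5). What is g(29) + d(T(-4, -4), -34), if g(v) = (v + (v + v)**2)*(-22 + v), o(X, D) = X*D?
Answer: 108351/5 ≈ 21670.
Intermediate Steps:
R(O, B) = -O/5 (R(O, B) = O*(-1/5) = -O/5)
T(F, r) = 9 (T(F, r) = -9*(-1) = 9)
o(X, D) = D*X
g(v) = (-22 + v)*(v + 4*v**2) (g(v) = (v + (2*v)**2)*(-22 + v) = (v + 4*v**2)*(-22 + v) = (-22 + v)*(v + 4*v**2))
d(h, Z) = -h*Z**2/5 (d(h, Z) = (Z*(-Z/5))*h = (-Z**2/5)*h = -h*Z**2/5)
g(29) + d(T(-4, -4), -34) = 29*(-22 - 87*29 + 4*29**2) - 1/5*9*(-34)**2 = 29*(-22 - 2523 + 4*841) - 1/5*9*1156 = 29*(-22 - 2523 + 3364) - 10404/5 = 29*819 - 10404/5 = 23751 - 10404/5 = 108351/5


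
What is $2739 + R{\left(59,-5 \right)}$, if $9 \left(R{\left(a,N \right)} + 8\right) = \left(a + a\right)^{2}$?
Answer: $\frac{38503}{9} \approx 4278.1$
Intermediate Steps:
$R{\left(a,N \right)} = -8 + \frac{4 a^{2}}{9}$ ($R{\left(a,N \right)} = -8 + \frac{\left(a + a\right)^{2}}{9} = -8 + \frac{\left(2 a\right)^{2}}{9} = -8 + \frac{4 a^{2}}{9}$)
$2739 + R{\left(59,-5 \right)} = 2739 - \left(8 - \frac{4 \cdot 59^{2}}{9}\right) = 2739 + \left(-8 + \frac{4}{9} \cdot 3481\right) = 2739 + \left(-8 + \frac{13924}{9}\right) = 2739 + \frac{13852}{9} = \frac{38503}{9}$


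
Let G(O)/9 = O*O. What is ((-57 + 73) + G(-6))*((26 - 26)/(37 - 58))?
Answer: 0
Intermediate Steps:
G(O) = 9*O² (G(O) = 9*(O*O) = 9*O²)
((-57 + 73) + G(-6))*((26 - 26)/(37 - 58)) = ((-57 + 73) + 9*(-6)²)*((26 - 26)/(37 - 58)) = (16 + 9*36)*(0/(-21)) = (16 + 324)*(0*(-1/21)) = 340*0 = 0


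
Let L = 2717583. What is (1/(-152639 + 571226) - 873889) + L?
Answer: 771746340379/418587 ≈ 1.8437e+6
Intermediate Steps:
(1/(-152639 + 571226) - 873889) + L = (1/(-152639 + 571226) - 873889) + 2717583 = (1/418587 - 873889) + 2717583 = -365798574842/418587 + 2717583 = 771746340379/418587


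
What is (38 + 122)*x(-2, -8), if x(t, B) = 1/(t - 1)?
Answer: -160/3 ≈ -53.333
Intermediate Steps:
x(t, B) = 1/(-1 + t)
(38 + 122)*x(-2, -8) = (38 + 122)/(-1 - 2) = 160/(-3) = 160*(-1/3) = -160/3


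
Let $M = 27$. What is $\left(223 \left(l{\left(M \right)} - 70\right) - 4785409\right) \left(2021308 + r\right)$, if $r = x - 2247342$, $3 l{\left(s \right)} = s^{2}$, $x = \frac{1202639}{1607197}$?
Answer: $\frac{1724428231794182970}{1607197} \approx 1.0729 \cdot 10^{12}$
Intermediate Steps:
$x = \frac{1202639}{1607197}$ ($x = 1202639 \cdot \frac{1}{1607197} = \frac{1202639}{1607197} \approx 0.74828$)
$l{\left(s \right)} = \frac{s^{2}}{3}$
$r = - \frac{3611920117735}{1607197}$ ($r = \frac{1202639}{1607197} - 2247342 = - \frac{3611920117735}{1607197} \approx -2.2473 \cdot 10^{6}$)
$\left(223 \left(l{\left(M \right)} - 70\right) - 4785409\right) \left(2021308 + r\right) = \left(223 \left(\frac{27^{2}}{3} - 70\right) - 4785409\right) \left(2021308 - \frac{3611920117735}{1607197}\right) = \left(223 \left(\frac{1}{3} \cdot 729 - 70\right) - 4785409\right) \left(- \frac{363279964059}{1607197}\right) = \left(223 \left(243 - 70\right) - 4785409\right) \left(- \frac{363279964059}{1607197}\right) = \left(223 \cdot 173 - 4785409\right) \left(- \frac{363279964059}{1607197}\right) = \left(38579 - 4785409\right) \left(- \frac{363279964059}{1607197}\right) = \left(-4746830\right) \left(- \frac{363279964059}{1607197}\right) = \frac{1724428231794182970}{1607197}$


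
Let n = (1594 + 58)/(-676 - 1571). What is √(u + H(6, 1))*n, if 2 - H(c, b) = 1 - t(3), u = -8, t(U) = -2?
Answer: -236*I/107 ≈ -2.2056*I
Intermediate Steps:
n = -236/321 (n = 1652/(-2247) = 1652*(-1/2247) = -236/321 ≈ -0.73520)
H(c, b) = -1 (H(c, b) = 2 - (1 - 1*(-2)) = 2 - (1 + 2) = 2 - 1*3 = 2 - 3 = -1)
√(u + H(6, 1))*n = √(-8 - 1)*(-236/321) = √(-9)*(-236/321) = (3*I)*(-236/321) = -236*I/107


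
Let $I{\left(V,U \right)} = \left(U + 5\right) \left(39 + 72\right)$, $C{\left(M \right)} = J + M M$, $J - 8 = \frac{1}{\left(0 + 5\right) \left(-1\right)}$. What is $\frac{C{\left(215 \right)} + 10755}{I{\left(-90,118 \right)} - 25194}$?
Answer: $- \frac{284939}{57705} \approx -4.9379$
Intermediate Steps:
$J = \frac{39}{5}$ ($J = 8 + \frac{1}{\left(0 + 5\right) \left(-1\right)} = 8 + \frac{1}{5} \left(-1\right) = 8 - \frac{1}{5} = \frac{39}{5} \approx 7.8$)
$C{\left(M \right)} = \frac{39}{5} + M^{2}$ ($C{\left(M \right)} = \frac{39}{5} + M M = \frac{39}{5} + M^{2}$)
$I{\left(V,U \right)} = 555 + 111 U$ ($I{\left(V,U \right)} = \left(5 + U\right) 111 = 555 + 111 U$)
$\frac{C{\left(215 \right)} + 10755}{I{\left(-90,118 \right)} - 25194} = \frac{\left(\frac{39}{5} + 215^{2}\right) + 10755}{\left(555 + 111 \cdot 118\right) - 25194} = \frac{\left(\frac{39}{5} + 46225\right) + 10755}{\left(555 + 13098\right) - 25194} = \frac{\frac{231164}{5} + 10755}{13653 - 25194} = \frac{284939}{5 \left(-11541\right)} = \frac{284939}{5} \left(- \frac{1}{11541}\right) = - \frac{284939}{57705}$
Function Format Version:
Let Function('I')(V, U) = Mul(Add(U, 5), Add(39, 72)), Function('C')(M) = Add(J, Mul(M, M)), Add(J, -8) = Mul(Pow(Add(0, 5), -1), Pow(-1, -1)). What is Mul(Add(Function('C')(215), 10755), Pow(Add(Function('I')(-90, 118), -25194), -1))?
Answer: Rational(-284939, 57705) ≈ -4.9379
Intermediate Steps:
J = Rational(39, 5) (J = Add(8, Mul(Pow(Add(0, 5), -1), Pow(-1, -1))) = Add(8, Mul(Pow(5, -1), -1)) = Add(8, Mul(Rational(1, 5), -1)) = Add(8, Rational(-1, 5)) = Rational(39, 5) ≈ 7.8000)
Function('C')(M) = Add(Rational(39, 5), Pow(M, 2)) (Function('C')(M) = Add(Rational(39, 5), Mul(M, M)) = Add(Rational(39, 5), Pow(M, 2)))
Function('I')(V, U) = Add(555, Mul(111, U)) (Function('I')(V, U) = Mul(Add(5, U), 111) = Add(555, Mul(111, U)))
Mul(Add(Function('C')(215), 10755), Pow(Add(Function('I')(-90, 118), -25194), -1)) = Mul(Add(Add(Rational(39, 5), Pow(215, 2)), 10755), Pow(Add(Add(555, Mul(111, 118)), -25194), -1)) = Mul(Add(Add(Rational(39, 5), 46225), 10755), Pow(Add(Add(555, 13098), -25194), -1)) = Mul(Add(Rational(231164, 5), 10755), Pow(Add(13653, -25194), -1)) = Mul(Rational(284939, 5), Pow(-11541, -1)) = Mul(Rational(284939, 5), Rational(-1, 11541)) = Rational(-284939, 57705)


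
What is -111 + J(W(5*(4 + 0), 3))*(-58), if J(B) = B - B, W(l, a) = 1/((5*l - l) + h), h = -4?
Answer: -111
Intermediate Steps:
W(l, a) = 1/(-4 + 4*l) (W(l, a) = 1/((5*l - l) - 4) = 1/(4*l - 4) = 1/(-4 + 4*l))
J(B) = 0
-111 + J(W(5*(4 + 0), 3))*(-58) = -111 + 0*(-58) = -111 + 0 = -111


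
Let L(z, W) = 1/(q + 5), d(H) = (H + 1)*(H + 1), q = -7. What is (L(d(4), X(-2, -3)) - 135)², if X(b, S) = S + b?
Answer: 73441/4 ≈ 18360.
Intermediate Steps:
d(H) = (1 + H)² (d(H) = (1 + H)*(1 + H) = (1 + H)²)
L(z, W) = -½ (L(z, W) = 1/(-7 + 5) = 1/(-2) = -½)
(L(d(4), X(-2, -3)) - 135)² = (-½ - 135)² = (-271/2)² = 73441/4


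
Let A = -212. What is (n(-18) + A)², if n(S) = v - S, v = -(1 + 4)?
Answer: 39601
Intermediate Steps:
v = -5 (v = -1*5 = -5)
n(S) = -5 - S
(n(-18) + A)² = ((-5 - 1*(-18)) - 212)² = ((-5 + 18) - 212)² = (13 - 212)² = (-199)² = 39601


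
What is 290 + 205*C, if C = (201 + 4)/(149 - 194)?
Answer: -5795/9 ≈ -643.89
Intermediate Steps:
C = -41/9 (C = 205/(-45) = 205*(-1/45) = -41/9 ≈ -4.5556)
290 + 205*C = 290 + 205*(-41/9) = 290 - 8405/9 = -5795/9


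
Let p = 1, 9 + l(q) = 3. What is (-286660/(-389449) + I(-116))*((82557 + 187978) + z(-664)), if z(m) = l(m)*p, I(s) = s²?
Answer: 1417764685941716/389449 ≈ 3.6404e+9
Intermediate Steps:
l(q) = -6 (l(q) = -9 + 3 = -6)
z(m) = -6 (z(m) = -6*1 = -6)
(-286660/(-389449) + I(-116))*((82557 + 187978) + z(-664)) = (-286660/(-389449) + (-116)²)*((82557 + 187978) - 6) = (-286660*(-1/389449) + 13456)*(270535 - 6) = (286660/389449 + 13456)*270529 = (5240712404/389449)*270529 = 1417764685941716/389449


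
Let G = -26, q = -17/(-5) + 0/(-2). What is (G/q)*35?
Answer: -4550/17 ≈ -267.65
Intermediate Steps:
q = 17/5 (q = -17*(-⅕) + 0*(-½) = 17/5 + 0 = 17/5 ≈ 3.4000)
(G/q)*35 = -26/17/5*35 = -26*5/17*35 = -130/17*35 = -4550/17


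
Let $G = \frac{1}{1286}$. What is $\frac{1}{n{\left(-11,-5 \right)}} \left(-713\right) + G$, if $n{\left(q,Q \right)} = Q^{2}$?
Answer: $- \frac{916893}{32150} \approx -28.519$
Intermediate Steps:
$G = \frac{1}{1286} \approx 0.0007776$
$\frac{1}{n{\left(-11,-5 \right)}} \left(-713\right) + G = \frac{1}{\left(-5\right)^{2}} \left(-713\right) + \frac{1}{1286} = \frac{1}{25} \left(-713\right) + \frac{1}{1286} = - \frac{713}{25} + \frac{1}{1286} = - \frac{916893}{32150}$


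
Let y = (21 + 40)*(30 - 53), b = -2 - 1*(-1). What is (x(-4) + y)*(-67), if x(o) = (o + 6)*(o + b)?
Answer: 94671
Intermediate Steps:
b = -1 (b = -2 + 1 = -1)
y = -1403 (y = 61*(-23) = -1403)
x(o) = (-1 + o)*(6 + o) (x(o) = (o + 6)*(o - 1) = (6 + o)*(-1 + o) = (-1 + o)*(6 + o))
(x(-4) + y)*(-67) = ((-6 + (-4)**2 + 5*(-4)) - 1403)*(-67) = ((-6 + 16 - 20) - 1403)*(-67) = (-10 - 1403)*(-67) = -1413*(-67) = 94671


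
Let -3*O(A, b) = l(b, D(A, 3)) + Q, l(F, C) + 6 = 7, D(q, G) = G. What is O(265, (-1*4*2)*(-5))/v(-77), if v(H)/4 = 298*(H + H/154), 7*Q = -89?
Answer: -41/969990 ≈ -4.2268e-5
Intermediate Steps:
l(F, C) = 1 (l(F, C) = -6 + 7 = 1)
Q = -89/7 (Q = (⅐)*(-89) = -89/7 ≈ -12.714)
v(H) = 92380*H/77 (v(H) = 4*(298*(H + H/154)) = 4*(298*(155*H/154)) = 4*(23095*H/77) = 92380*H/77)
O(A, b) = 82/21 (O(A, b) = -(1 - 89/7)/3 = -⅓*(-82/7) = 82/21)
O(265, (-1*4*2)*(-5))/v(-77) = 82/(21*(((92380/77)*(-77)))) = (82/21)/(-92380) = (82/21)*(-1/92380) = -41/969990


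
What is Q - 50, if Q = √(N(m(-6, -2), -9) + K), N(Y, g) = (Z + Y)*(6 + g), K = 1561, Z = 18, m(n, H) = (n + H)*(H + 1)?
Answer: -50 + √1483 ≈ -11.490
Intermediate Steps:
m(n, H) = (1 + H)*(H + n) (m(n, H) = (H + n)*(1 + H) = (1 + H)*(H + n))
N(Y, g) = (6 + g)*(18 + Y) (N(Y, g) = (18 + Y)*(6 + g) = (6 + g)*(18 + Y))
Q = √1483 (Q = √((108 + 6*(-2 - 6 + (-2)² - 2*(-6)) + 18*(-9) + (-2 - 6 + (-2)² - 2*(-6))*(-9)) + 1561) = √((108 + 6*(-2 - 6 + 4 + 12) - 162 + (-2 - 6 + 4 + 12)*(-9)) + 1561) = √((108 + 6*8 - 162 + 8*(-9)) + 1561) = √((108 + 48 - 162 - 72) + 1561) = √(-78 + 1561) = √1483 ≈ 38.510)
Q - 50 = √1483 - 50 = -50 + √1483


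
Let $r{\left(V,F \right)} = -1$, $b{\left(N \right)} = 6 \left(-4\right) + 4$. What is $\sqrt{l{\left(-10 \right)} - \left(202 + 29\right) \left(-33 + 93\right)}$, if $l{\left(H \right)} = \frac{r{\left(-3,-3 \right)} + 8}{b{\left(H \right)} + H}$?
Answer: $\frac{i \sqrt{12474210}}{30} \approx 117.73 i$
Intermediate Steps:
$b{\left(N \right)} = -20$ ($b{\left(N \right)} = -24 + 4 = -20$)
$l{\left(H \right)} = \frac{7}{-20 + H}$ ($l{\left(H \right)} = \frac{-1 + 8}{-20 + H} = \frac{7}{-20 + H}$)
$\sqrt{l{\left(-10 \right)} - \left(202 + 29\right) \left(-33 + 93\right)} = \sqrt{\frac{7}{-20 - 10} - \left(202 + 29\right) \left(-33 + 93\right)} = \sqrt{\frac{7}{-30} - 231 \cdot 60} = \sqrt{7 \left(- \frac{1}{30}\right) - 13860} = \sqrt{- \frac{7}{30} - 13860} = \sqrt{- \frac{415807}{30}} = \frac{i \sqrt{12474210}}{30}$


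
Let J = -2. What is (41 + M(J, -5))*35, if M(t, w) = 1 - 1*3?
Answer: 1365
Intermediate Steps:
M(t, w) = -2 (M(t, w) = 1 - 3 = -2)
(41 + M(J, -5))*35 = (41 - 2)*35 = 39*35 = 1365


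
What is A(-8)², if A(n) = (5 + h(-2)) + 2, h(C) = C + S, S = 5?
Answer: 100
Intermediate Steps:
h(C) = 5 + C (h(C) = C + 5 = 5 + C)
A(n) = 10 (A(n) = (5 + (5 - 2)) + 2 = (5 + 3) + 2 = 8 + 2 = 10)
A(-8)² = 10² = 100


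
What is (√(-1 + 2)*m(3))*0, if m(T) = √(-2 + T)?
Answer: 0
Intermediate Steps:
(√(-1 + 2)*m(3))*0 = (√(-1 + 2)*√(-2 + 3))*0 = (√1*√1)*0 = (1*1)*0 = 1*0 = 0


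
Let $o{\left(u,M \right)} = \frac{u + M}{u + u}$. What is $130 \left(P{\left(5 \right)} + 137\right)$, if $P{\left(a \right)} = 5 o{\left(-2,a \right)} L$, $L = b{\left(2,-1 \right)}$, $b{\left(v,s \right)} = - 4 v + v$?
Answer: $20735$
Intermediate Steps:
$b{\left(v,s \right)} = - 3 v$
$o{\left(u,M \right)} = \frac{M + u}{2 u}$
$L = -6$ ($L = \left(-3\right) 2 = -6$)
$P{\left(a \right)} = -15 + \frac{15 a}{2}$ ($P{\left(a \right)} = 5 \frac{a - 2}{2 \left(-2\right)} \left(-6\right) = 5 \cdot \frac{1}{2} \left(- \frac{1}{2}\right) \left(-2 + a\right) \left(-6\right) = 5 \left(\frac{1}{2} - \frac{a}{4}\right) \left(-6\right) = \left(\frac{5}{2} - \frac{5 a}{4}\right) \left(-6\right) = -15 + \frac{15 a}{2}$)
$130 \left(P{\left(5 \right)} + 137\right) = 130 \left(\left(-15 + \frac{15}{2} \cdot 5\right) + 137\right) = 130 \left(\left(-15 + \frac{75}{2}\right) + 137\right) = 130 \left(\frac{45}{2} + 137\right) = 130 \cdot \frac{319}{2} = 20735$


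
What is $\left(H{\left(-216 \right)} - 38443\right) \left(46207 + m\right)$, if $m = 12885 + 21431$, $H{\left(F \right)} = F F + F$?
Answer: $643942431$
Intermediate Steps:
$H{\left(F \right)} = F + F^{2}$ ($H{\left(F \right)} = F^{2} + F = F + F^{2}$)
$m = 34316$
$\left(H{\left(-216 \right)} - 38443\right) \left(46207 + m\right) = \left(- 216 \left(1 - 216\right) - 38443\right) \left(46207 + 34316\right) = \left(\left(-216\right) \left(-215\right) - 38443\right) 80523 = \left(46440 - 38443\right) 80523 = 7997 \cdot 80523 = 643942431$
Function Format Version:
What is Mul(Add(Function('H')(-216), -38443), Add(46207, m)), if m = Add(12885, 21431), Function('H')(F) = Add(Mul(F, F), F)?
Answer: 643942431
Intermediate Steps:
Function('H')(F) = Add(F, Pow(F, 2)) (Function('H')(F) = Add(Pow(F, 2), F) = Add(F, Pow(F, 2)))
m = 34316
Mul(Add(Function('H')(-216), -38443), Add(46207, m)) = Mul(Add(Mul(-216, Add(1, -216)), -38443), Add(46207, 34316)) = Mul(Add(Mul(-216, -215), -38443), 80523) = Mul(Add(46440, -38443), 80523) = Mul(7997, 80523) = 643942431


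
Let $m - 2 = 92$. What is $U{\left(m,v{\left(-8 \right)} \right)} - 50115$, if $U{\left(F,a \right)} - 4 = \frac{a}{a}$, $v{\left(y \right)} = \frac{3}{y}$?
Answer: $-50110$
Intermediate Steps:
$m = 94$ ($m = 2 + 92 = 94$)
$U{\left(F,a \right)} = 5$ ($U{\left(F,a \right)} = 4 + \frac{a}{a} = 4 + 1 = 5$)
$U{\left(m,v{\left(-8 \right)} \right)} - 50115 = 5 - 50115 = -50110$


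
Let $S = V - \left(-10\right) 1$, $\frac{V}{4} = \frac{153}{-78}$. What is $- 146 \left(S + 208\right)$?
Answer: $- \frac{398872}{13} \approx -30682.0$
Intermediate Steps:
$V = - \frac{102}{13}$ ($V = 4 \frac{153}{-78} = 4 \cdot 153 \left(- \frac{1}{78}\right) = 4 \left(- \frac{51}{26}\right) = - \frac{102}{13} \approx -7.8462$)
$S = \frac{28}{13}$ ($S = - \frac{102}{13} - \left(-10\right) 1 = - \frac{102}{13} - -10 = - \frac{102}{13} + 10 = \frac{28}{13} \approx 2.1538$)
$- 146 \left(S + 208\right) = - 146 \left(\frac{28}{13} + 208\right) = \left(-146\right) \frac{2732}{13} = - \frac{398872}{13}$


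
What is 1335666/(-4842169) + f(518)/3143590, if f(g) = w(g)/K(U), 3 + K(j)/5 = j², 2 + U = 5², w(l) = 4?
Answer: -89054902415351/322849341474575 ≈ -0.27584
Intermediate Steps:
U = 23 (U = -2 + 5² = -2 + 25 = 23)
K(j) = -15 + 5*j²
f(g) = 2/1315 (f(g) = 4/(-15 + 5*23²) = 4/(-15 + 5*529) = 4/(-15 + 2645) = 4/2630 = 4*(1/2630) = 2/1315)
1335666/(-4842169) + f(518)/3143590 = 1335666/(-4842169) + (2/1315)/3143590 = 1335666*(-1/4842169) + (2/1315)*(1/3143590) = -43086/156199 + 1/2066910425 = -89054902415351/322849341474575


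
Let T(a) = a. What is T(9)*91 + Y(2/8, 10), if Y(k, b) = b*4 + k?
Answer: 3437/4 ≈ 859.25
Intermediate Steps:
Y(k, b) = k + 4*b (Y(k, b) = 4*b + k = k + 4*b)
T(9)*91 + Y(2/8, 10) = 9*91 + (2/8 + 4*10) = 819 + (2*(⅛) + 40) = 819 + (¼ + 40) = 819 + 161/4 = 3437/4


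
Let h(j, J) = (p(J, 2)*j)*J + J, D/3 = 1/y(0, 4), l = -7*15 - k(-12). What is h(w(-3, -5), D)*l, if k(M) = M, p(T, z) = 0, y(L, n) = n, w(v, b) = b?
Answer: -279/4 ≈ -69.750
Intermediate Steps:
l = -93 (l = -7*15 - 1*(-12) = -105 + 12 = -93)
D = ¾ (D = 3/4 = 3*(¼) = ¾ ≈ 0.75000)
h(j, J) = J (h(j, J) = (0*j)*J + J = 0*J + J = 0 + J = J)
h(w(-3, -5), D)*l = (¾)*(-93) = -279/4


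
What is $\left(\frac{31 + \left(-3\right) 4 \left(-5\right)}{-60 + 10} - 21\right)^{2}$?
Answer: $\frac{1301881}{2500} \approx 520.75$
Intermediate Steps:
$\left(\frac{31 + \left(-3\right) 4 \left(-5\right)}{-60 + 10} - 21\right)^{2} = \left(\frac{31 - -60}{-50} - 21\right)^{2} = \left(\left(31 + 60\right) \left(- \frac{1}{50}\right) - 21\right)^{2} = \left(91 \left(- \frac{1}{50}\right) - 21\right)^{2} = \left(- \frac{91}{50} - 21\right)^{2} = \left(- \frac{1141}{50}\right)^{2} = \frac{1301881}{2500}$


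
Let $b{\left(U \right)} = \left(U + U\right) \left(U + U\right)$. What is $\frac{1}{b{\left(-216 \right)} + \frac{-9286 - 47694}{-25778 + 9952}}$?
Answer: $\frac{7913}{1476784202} \approx 5.3583 \cdot 10^{-6}$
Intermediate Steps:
$b{\left(U \right)} = 4 U^{2}$ ($b{\left(U \right)} = 2 U 2 U = 4 U^{2}$)
$\frac{1}{b{\left(-216 \right)} + \frac{-9286 - 47694}{-25778 + 9952}} = \frac{1}{4 \left(-216\right)^{2} + \frac{-9286 - 47694}{-25778 + 9952}} = \frac{1}{4 \cdot 46656 - \frac{56980}{-15826}} = \frac{1}{186624 - - \frac{28490}{7913}} = \frac{1}{186624 + \frac{28490}{7913}} = \frac{1}{\frac{1476784202}{7913}} = \frac{7913}{1476784202}$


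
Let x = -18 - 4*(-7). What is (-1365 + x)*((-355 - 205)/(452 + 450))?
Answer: 379400/451 ≈ 841.24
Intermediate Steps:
x = 10 (x = -18 + 28 = 10)
(-1365 + x)*((-355 - 205)/(452 + 450)) = (-1365 + 10)*((-355 - 205)/(452 + 450)) = -(-758800)/902 = -1355*(-280/451) = 379400/451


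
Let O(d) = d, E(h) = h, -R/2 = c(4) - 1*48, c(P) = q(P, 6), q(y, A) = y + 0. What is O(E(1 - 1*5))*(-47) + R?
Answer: 276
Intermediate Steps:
q(y, A) = y
c(P) = P
R = 88 (R = -2*(4 - 1*48) = -2*(4 - 48) = -2*(-44) = 88)
O(E(1 - 1*5))*(-47) + R = (1 - 1*5)*(-47) + 88 = (1 - 5)*(-47) + 88 = -4*(-47) + 88 = 188 + 88 = 276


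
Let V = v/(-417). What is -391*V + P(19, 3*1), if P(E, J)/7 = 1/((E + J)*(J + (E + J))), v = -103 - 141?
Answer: -52469281/229350 ≈ -228.77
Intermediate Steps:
v = -244
P(E, J) = 7/((E + J)*(E + 2*J)) (P(E, J) = 7/(((E + J)*(J + (E + J)))) = 7/(((E + J)*(E + 2*J))) = 7*(1/((E + J)*(E + 2*J))) = 7/((E + J)*(E + 2*J)))
V = 244/417 (V = -244/(-417) = -244*(-1/417) = 244/417 ≈ 0.58513)
-391*V + P(19, 3*1) = -391*244/417 + 7/(19**2 + 2*(3*1)**2 + 3*19*(3*1)) = -95404/417 + 7/(361 + 2*3**2 + 3*19*3) = -95404/417 + 7/(361 + 2*9 + 171) = -95404/417 + 7/(361 + 18 + 171) = -95404/417 + 7/550 = -52469281/229350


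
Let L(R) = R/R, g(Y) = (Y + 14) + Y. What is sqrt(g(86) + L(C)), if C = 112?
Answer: sqrt(187) ≈ 13.675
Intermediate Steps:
g(Y) = 14 + 2*Y (g(Y) = (14 + Y) + Y = 14 + 2*Y)
L(R) = 1
sqrt(g(86) + L(C)) = sqrt((14 + 2*86) + 1) = sqrt((14 + 172) + 1) = sqrt(186 + 1) = sqrt(187)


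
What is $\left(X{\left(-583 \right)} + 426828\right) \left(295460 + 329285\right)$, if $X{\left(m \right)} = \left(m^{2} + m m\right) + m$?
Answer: $690982339135$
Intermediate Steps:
$X{\left(m \right)} = m + 2 m^{2}$ ($X{\left(m \right)} = \left(m^{2} + m^{2}\right) + m = 2 m^{2} + m = m + 2 m^{2}$)
$\left(X{\left(-583 \right)} + 426828\right) \left(295460 + 329285\right) = \left(- 583 \left(1 + 2 \left(-583\right)\right) + 426828\right) \left(295460 + 329285\right) = \left(- 583 \left(1 - 1166\right) + 426828\right) 624745 = \left(\left(-583\right) \left(-1165\right) + 426828\right) 624745 = \left(679195 + 426828\right) 624745 = 1106023 \cdot 624745 = 690982339135$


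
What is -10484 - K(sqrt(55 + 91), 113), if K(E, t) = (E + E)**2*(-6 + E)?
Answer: -6980 - 584*sqrt(146) ≈ -14037.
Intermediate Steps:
K(E, t) = 4*E**2*(-6 + E) (K(E, t) = (2*E)**2*(-6 + E) = (4*E**2)*(-6 + E) = 4*E**2*(-6 + E))
-10484 - K(sqrt(55 + 91), 113) = -10484 - 4*(sqrt(55 + 91))**2*(-6 + sqrt(55 + 91)) = -10484 - 4*(sqrt(146))**2*(-6 + sqrt(146)) = -10484 - 4*146*(-6 + sqrt(146)) = -10484 - (-3504 + 584*sqrt(146)) = -10484 + (3504 - 584*sqrt(146)) = -6980 - 584*sqrt(146)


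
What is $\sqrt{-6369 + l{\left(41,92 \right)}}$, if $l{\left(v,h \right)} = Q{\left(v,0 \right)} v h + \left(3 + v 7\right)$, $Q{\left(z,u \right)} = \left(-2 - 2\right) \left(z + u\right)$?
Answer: $i \sqrt{624687} \approx 790.37 i$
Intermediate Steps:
$Q{\left(z,u \right)} = - 4 u - 4 z$ ($Q{\left(z,u \right)} = - 4 \left(u + z\right) = - 4 u - 4 z$)
$l{\left(v,h \right)} = 3 + 7 v - 4 h v^{2}$ ($l{\left(v,h \right)} = \left(\left(-4\right) 0 - 4 v\right) v h + \left(3 + v 7\right) = \left(0 - 4 v\right) v h + \left(3 + 7 v\right) = - 4 v v h + \left(3 + 7 v\right) = - 4 v^{2} h + \left(3 + 7 v\right) = - 4 h v^{2} + \left(3 + 7 v\right) = 3 + 7 v - 4 h v^{2}$)
$\sqrt{-6369 + l{\left(41,92 \right)}} = \sqrt{-6369 + \left(3 + 7 \cdot 41 - 368 \cdot 41^{2}\right)} = \sqrt{-6369 + \left(3 + 287 - 368 \cdot 1681\right)} = \sqrt{-6369 + \left(3 + 287 - 618608\right)} = \sqrt{-6369 - 618318} = \sqrt{-624687} = i \sqrt{624687}$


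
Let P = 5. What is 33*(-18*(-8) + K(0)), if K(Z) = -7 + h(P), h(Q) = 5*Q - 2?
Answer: 5280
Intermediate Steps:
h(Q) = -2 + 5*Q
K(Z) = 16 (K(Z) = -7 + (-2 + 5*5) = -7 + (-2 + 25) = -7 + 23 = 16)
33*(-18*(-8) + K(0)) = 33*(-18*(-8) + 16) = 33*(144 + 16) = 33*160 = 5280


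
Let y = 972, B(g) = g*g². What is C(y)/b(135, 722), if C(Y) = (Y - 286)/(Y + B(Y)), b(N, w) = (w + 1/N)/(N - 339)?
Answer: -11662/55253483241 ≈ -2.1106e-7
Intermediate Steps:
B(g) = g³
b(N, w) = (w + 1/N)/(-339 + N)
C(Y) = (-286 + Y)/(Y + Y³) (C(Y) = (Y - 286)/(Y + Y³) = (-286 + Y)/(Y + Y³))
C(y)/b(135, 722) = ((-286 + 972)/(972 + 972³))/(((1 + 135*722)/(135*(-339 + 135)))) = (686/(972 + 918330048))/(((1/135)*(1 + 97470)/(-204))) = (686/918331020)/(((1/135)*(-1/204)*97471)) = ((1/918331020)*686)/(-97471/27540) = (343/459165510)*(-27540/97471) = -11662/55253483241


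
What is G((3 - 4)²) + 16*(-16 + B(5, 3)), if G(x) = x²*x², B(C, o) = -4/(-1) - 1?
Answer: -207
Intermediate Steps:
B(C, o) = 3 (B(C, o) = -4*(-1) - 1 = 4 - 1 = 3)
G(x) = x⁴
G((3 - 4)²) + 16*(-16 + B(5, 3)) = ((3 - 4)²)⁴ + 16*(-16 + 3) = ((-1)²)⁴ + 16*(-13) = 1⁴ - 208 = 1 - 208 = -207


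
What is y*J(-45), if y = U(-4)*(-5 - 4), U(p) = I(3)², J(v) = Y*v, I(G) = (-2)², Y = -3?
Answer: -19440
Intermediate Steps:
I(G) = 4
J(v) = -3*v
U(p) = 16 (U(p) = 4² = 16)
y = -144 (y = 16*(-5 - 4) = 16*(-9) = -144)
y*J(-45) = -(-432)*(-45) = -144*135 = -19440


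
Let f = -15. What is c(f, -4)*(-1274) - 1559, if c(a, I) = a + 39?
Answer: -32135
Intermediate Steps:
c(a, I) = 39 + a
c(f, -4)*(-1274) - 1559 = (39 - 15)*(-1274) - 1559 = 24*(-1274) - 1559 = -30576 - 1559 = -32135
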